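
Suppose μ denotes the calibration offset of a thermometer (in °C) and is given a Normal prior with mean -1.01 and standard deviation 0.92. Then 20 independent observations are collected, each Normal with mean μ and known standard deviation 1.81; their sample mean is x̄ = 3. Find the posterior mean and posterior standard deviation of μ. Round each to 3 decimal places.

With known σ, the Normal prior is conjugate. Weight on the data is w = (n/σ²)/(n/σ² + 1/τ₀²) = 6.10482/(6.10482+1.18147) = 0.83785.
Posterior mean = w·x̄ + (1−w)·μ₀ = 0.83785·3 + 0.16215·-1.01 = 2.350. Posterior variance = 1/(6.10482+1.18147) = 0.137244, so SD = 0.370.

Posterior mean ≈ 2.350; posterior SD ≈ 0.370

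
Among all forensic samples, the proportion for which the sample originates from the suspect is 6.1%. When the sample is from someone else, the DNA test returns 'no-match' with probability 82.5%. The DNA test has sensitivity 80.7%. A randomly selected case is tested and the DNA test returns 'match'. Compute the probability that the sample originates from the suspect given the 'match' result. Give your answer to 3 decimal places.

Let H be the event that the sample originates from the suspect. P(H) = 0.061, so P(¬H) = 0.939. With E the 'match' result, P(E|H) = 0.807 and P(E|¬H) = 0.175.
P(E) = 0.807·0.061 + 0.175·0.939 = 0.049227 + 0.16432 = 0.21355.
By Bayes' theorem, P(H|E) = 0.049227 / 0.21355 = 0.231.

P(H | E) ≈ 0.231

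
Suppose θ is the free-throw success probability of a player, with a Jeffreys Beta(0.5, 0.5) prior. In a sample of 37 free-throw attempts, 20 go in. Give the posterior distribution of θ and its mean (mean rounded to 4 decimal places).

The binomial likelihood is conjugate to the Beta prior: with 20 successes and 17 failures, the posterior is Beta(0.5+20, 0.5+17) = Beta(20.5, 17.5).
E[θ | data] = 20.5/(20.5+17.5) = 0.5395.

Posterior: Beta(20.5, 17.5); mean ≈ 0.5395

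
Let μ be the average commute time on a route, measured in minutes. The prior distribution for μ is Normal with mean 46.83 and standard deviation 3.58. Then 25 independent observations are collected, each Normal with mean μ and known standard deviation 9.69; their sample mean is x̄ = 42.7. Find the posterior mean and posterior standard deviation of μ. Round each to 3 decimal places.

With known σ, the Normal prior is conjugate. Weight on the data is w = (n/σ²)/(n/σ² + 1/τ₀²) = 0.266252/(0.266252+0.0780250) = 0.77337.
Posterior mean = w·x̄ + (1−w)·μ₀ = 0.77337·42.7 + 0.22663·46.83 = 43.636. Posterior variance = 1/(0.266252+0.0780250) = 2.90464, so SD = 1.704.

Posterior mean ≈ 43.636; posterior SD ≈ 1.704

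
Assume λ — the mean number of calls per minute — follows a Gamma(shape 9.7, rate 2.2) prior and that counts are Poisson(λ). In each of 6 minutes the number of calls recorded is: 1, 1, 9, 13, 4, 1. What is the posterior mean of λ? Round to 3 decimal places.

Posterior mean ≈ 4.720

The Poisson likelihood adds the total count to the shape and the number of exposure periods to the rate. Here ∑xᵢ = 29 and n = 6, so shape 9.7→38.7 and rate 2.2→8.2.
Posterior mean = shape/rate = 38.7/8.2 = 4.720.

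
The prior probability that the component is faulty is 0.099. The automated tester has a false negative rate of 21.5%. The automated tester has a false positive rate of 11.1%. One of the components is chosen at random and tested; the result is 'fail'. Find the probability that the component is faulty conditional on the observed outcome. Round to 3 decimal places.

Write H for 'the component is faulty'. Prior odds H:¬H = 0.099/0.901 = 0.10988. For the 'fail' outcome, the likelihood ratio is 0.785/0.111 = 7.0721.
Posterior odds = 0.10988 × 7.0721 = 0.77706, so P(H|E) = 0.77706/(1+0.77706) = 0.437.

P(H | E) ≈ 0.437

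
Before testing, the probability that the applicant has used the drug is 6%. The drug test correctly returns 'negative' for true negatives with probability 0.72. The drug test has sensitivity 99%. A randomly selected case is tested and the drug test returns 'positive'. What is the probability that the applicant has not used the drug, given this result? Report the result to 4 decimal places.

P(¬H | E) ≈ 0.8159

Write H for 'the applicant has used the drug'. Prior odds H:¬H = 0.06/0.94 = 0.063830. For the 'positive' outcome, the likelihood ratio is 0.99/0.28 = 3.5357.
Posterior odds = 0.063830 × 3.5357 = 0.22568, so P(H|E) = 0.22568/(1+0.22568) = 0.1841. Then P(¬H|E) = 1 − 0.1841 = 0.8159.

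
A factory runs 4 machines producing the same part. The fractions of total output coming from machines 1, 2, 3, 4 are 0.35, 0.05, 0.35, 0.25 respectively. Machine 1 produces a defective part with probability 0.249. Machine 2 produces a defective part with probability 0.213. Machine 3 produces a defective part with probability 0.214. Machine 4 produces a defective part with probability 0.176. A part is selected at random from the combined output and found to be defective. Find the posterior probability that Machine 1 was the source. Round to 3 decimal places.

P(defective|M1) = 0.249; P(defective|M2) = 0.213; P(defective|M3) = 0.214; P(defective|M4) = 0.176.
Prior × likelihood for each source: 0.35·0.249=0.08715, 0.05·0.213=0.01065, 0.35·0.214=0.07490, 0.25·0.176=0.04400. Summing gives P(defective) = 0.21670.
P(Machine 1 | defective) = 0.08715 / 0.21670 = 0.402.

Posterior probability ≈ 0.402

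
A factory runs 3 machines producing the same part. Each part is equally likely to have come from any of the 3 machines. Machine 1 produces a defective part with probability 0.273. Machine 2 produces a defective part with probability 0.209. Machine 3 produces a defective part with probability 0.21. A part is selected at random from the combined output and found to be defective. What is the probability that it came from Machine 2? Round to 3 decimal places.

P(defective|M1) = 0.273; P(defective|M2) = 0.209; P(defective|M3) = 0.21.
Prior × likelihood for each source: 0.333333·0.273=0.09100, 0.333333·0.209=0.06967, 0.333333·0.21=0.07000. Summing gives P(defective) = 0.23067.
P(Machine 2 | defective) = 0.06967 / 0.23067 = 0.302.

Posterior probability ≈ 0.302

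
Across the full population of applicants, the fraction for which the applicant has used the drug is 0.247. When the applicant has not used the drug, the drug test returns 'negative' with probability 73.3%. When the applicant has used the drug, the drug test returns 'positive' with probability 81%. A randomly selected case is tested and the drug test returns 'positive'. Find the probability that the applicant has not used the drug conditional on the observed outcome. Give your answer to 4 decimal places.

Let H be the event that the applicant has used the drug. P(H) = 0.247, so P(¬H) = 0.753. With E the 'positive' result, P(E|H) = 0.81 and P(E|¬H) = 0.267.
P(E) = 0.81·0.247 + 0.267·0.753 = 0.20007 + 0.20105 = 0.40112.
By Bayes' theorem, P(H|E) = 0.20007 / 0.40112 = 0.4988. Hence P(¬H|E) = 1 − 0.4988 = 0.5012.

P(¬H | E) ≈ 0.5012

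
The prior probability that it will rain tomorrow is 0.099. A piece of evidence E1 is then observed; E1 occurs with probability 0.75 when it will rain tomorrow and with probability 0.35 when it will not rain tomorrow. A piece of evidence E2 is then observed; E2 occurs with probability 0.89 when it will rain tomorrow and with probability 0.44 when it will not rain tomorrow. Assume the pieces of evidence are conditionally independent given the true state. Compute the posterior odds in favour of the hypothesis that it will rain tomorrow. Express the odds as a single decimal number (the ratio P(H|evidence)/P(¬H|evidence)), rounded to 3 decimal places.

Posterior odds ≈ 0.476

Prior odds = 0.099/(1−0.099) = 0.10988.
Likelihood ratio for E1 = 0.75/0.35 = 2.1429.
Likelihood ratio for E2 = 0.89/0.44 = 2.0227.
Posterior odds = prior odds × LR₁ × LR₂ = 0.47626.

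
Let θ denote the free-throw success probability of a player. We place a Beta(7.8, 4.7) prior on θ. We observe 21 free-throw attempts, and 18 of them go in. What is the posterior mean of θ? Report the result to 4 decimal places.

Observing 18 successes and 3 failures updates Beta(7.8, 4.7) by adding the success and failure counts to the two shape parameters: α = 7.8+18 = 25.8, β = 4.7+3 = 7.7.
E[θ | data] = 25.8/(25.8+7.7) = 0.7701.

Posterior mean ≈ 0.7701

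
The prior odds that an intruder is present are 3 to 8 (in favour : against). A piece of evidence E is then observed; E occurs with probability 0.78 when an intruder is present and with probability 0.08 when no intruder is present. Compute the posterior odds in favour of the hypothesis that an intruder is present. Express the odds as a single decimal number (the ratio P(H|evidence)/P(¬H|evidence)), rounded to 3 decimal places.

Posterior odds ≈ 3.656

Prior odds = 3/8 = 0.37500. In log-odds, ln(0.37500) = -0.98083.
Add log likelihood ratio: ln(9.7500) = 2.2773.
Posterior log-odds = 1.2964, so posterior odds = exp(1.2964) = 3.6562.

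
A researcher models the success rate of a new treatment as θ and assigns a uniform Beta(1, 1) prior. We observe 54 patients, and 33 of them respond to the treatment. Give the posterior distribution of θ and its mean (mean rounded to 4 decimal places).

The binomial likelihood is conjugate to the Beta prior: with 33 successes and 21 failures, the posterior is Beta(1+33, 1+21) = Beta(34, 22).
E[θ | data] = 34/(34+22) = 0.6071.

Posterior: Beta(34, 22); mean ≈ 0.6071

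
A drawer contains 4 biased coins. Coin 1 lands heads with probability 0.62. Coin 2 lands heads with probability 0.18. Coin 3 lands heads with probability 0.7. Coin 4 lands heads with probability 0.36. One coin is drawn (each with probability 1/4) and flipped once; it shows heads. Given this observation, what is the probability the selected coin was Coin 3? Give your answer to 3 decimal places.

Tabulate prior·likelihood by source: [1] prior 0.25, lik 0.62, product 0.1550; [2] prior 0.25, lik 0.18, product 0.04500; [3] prior 0.25, lik 0.7, product 0.1750; [4] prior 0.25, lik 0.36, product 0.09000.
Normalizing constant = 0.46500; the posterior for Coin 3 is its product over the sum, 0.1750/0.46500 = 0.376.

Posterior probability ≈ 0.376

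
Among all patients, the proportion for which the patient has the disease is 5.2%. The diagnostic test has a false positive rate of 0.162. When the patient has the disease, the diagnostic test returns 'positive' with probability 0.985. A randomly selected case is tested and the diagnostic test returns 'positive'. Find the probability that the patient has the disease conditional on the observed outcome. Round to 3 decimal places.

Write H for 'the patient has the disease'. Prior odds H:¬H = 0.052/0.948 = 0.054852. For the 'positive' outcome, the likelihood ratio is 0.985/0.162 = 6.0802.
Posterior odds = 0.054852 × 6.0802 = 0.33352, so P(H|E) = 0.33352/(1+0.33352) = 0.250.

P(H | E) ≈ 0.250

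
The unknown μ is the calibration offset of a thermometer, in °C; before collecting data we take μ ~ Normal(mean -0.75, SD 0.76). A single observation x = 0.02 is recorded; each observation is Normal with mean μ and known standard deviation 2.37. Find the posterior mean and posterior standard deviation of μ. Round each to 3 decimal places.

Posterior mean ≈ -0.678; posterior SD ≈ 0.724

With known σ, the Normal prior is conjugate. Weight on the data is w = (n/σ²)/(n/σ² + 1/τ₀²) = 0.178034/(0.178034+1.73130) = 0.093244.
Posterior mean = w·x̄ + (1−w)·μ₀ = 0.093244·0.02 + 0.90676·-0.75 = -0.678. Posterior variance = 1/(0.178034+1.73130) = 0.523742, so SD = 0.724.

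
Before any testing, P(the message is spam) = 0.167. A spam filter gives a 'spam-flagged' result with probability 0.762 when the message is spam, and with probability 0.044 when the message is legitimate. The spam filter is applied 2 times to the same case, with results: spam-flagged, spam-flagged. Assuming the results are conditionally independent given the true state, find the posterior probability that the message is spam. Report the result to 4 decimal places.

Posterior P(H) ≈ 0.9836

With H the event that the message is spam, the joint likelihood of the observed sequence is P(data|H) = 0.762·0.762 = 0.58064 and P(data|¬H) = 0.044·0.044 = 0.0019360.
Bayes: P(H|data) = 0.167·0.58064 / (0.167·0.58064 + 0.833·0.0019360) = 0.096968/0.098580 = 0.9836.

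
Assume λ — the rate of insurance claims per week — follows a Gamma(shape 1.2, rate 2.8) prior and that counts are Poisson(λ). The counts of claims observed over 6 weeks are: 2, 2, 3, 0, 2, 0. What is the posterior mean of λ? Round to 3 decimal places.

The Poisson likelihood adds the total count to the shape and the number of exposure periods to the rate. Here ∑xᵢ = 9 and n = 6, so shape 1.2→10.2 and rate 2.8→8.8.
E[λ | data] = 10.2/8.8 = 1.159.

Posterior mean ≈ 1.159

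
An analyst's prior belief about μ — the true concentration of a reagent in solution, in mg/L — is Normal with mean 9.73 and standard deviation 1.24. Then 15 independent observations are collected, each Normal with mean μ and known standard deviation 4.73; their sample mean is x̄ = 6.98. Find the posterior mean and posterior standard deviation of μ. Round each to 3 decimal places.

Posterior mean ≈ 8.334; posterior SD ≈ 0.870

Prior precision 1/τ₀² = 1/1.24² = 0.650364; data precision n/σ² = 15/4.73² = 0.670454.
Posterior precision = 0.650364 + 0.670454 = 1.32082, giving posterior SD = 1/√1.32082 = 0.870.
Posterior mean = (0.650364·9.73 + 0.670454·6.98) / 1.32082 = 8.334.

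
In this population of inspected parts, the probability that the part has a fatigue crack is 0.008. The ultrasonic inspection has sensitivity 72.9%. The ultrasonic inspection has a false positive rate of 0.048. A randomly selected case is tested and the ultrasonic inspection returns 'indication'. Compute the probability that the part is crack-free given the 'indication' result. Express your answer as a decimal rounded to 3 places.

Let H be the event that the part has a fatigue crack. P(H) = 0.008, so P(¬H) = 0.992. With E the 'indication' result, P(E|H) = 0.729 and P(E|¬H) = 0.048.
P(E) = 0.729·0.008 + 0.048·0.992 = 0.0058320 + 0.047616 = 0.053448.
By Bayes' theorem, P(H|E) = 0.0058320 / 0.053448 = 0.109. Hence P(¬H|E) = 1 − 0.109 = 0.891.

P(¬H | E) ≈ 0.891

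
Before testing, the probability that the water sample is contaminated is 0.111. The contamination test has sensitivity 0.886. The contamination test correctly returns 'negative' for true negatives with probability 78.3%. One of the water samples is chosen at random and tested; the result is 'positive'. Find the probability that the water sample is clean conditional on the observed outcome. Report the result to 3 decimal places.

P(¬H | E) ≈ 0.662

Write H for 'the water sample is contaminated'. Prior odds H:¬H = 0.111/0.889 = 0.12486. For the 'positive' outcome, the likelihood ratio is 0.886/0.217 = 4.0829.
Posterior odds = 0.12486 × 4.0829 = 0.50979, so P(H|E) = 0.50979/(1+0.50979) = 0.338. Then P(¬H|E) = 1 − 0.338 = 0.662.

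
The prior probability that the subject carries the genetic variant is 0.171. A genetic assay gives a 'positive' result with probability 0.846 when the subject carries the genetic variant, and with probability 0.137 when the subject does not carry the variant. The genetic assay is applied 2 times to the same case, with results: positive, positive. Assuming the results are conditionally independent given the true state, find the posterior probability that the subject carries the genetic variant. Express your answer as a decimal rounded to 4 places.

Posterior P(H) ≈ 0.8872

With H the event that the subject carries the genetic variant, the joint likelihood of the observed sequence is P(data|H) = 0.846·0.846 = 0.71572 and P(data|¬H) = 0.137·0.137 = 0.018769.
Bayes: P(H|data) = 0.171·0.71572 / (0.171·0.71572 + 0.829·0.018769) = 0.12239/0.13795 = 0.8872.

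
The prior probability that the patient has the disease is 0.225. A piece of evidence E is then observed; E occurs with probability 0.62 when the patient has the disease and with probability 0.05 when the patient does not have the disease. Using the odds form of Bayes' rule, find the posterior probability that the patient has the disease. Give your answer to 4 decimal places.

Prior odds = 0.225/(1−0.225) = 0.29032.
Likelihood ratio for E = 0.62/0.05 = 12.400.
Posterior odds = prior odds × LR = 3.6000.
Posterior probability = odds/(1+odds) = 3.6000/4.6000 = 0.7826.

Posterior probability ≈ 0.7826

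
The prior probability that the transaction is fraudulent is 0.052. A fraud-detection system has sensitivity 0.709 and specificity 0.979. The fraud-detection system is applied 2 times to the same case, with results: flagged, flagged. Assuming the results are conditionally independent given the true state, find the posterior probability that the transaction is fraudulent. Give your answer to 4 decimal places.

Posterior P(H) ≈ 0.9843

Let H be the event that the transaction is fraudulent; start with P(H) = 0.052. P('flagged'|H) = 0.709, P('flagged'|¬H) = 0.021.
Update on result 1 ('flagged'): P(H) ← 0.709·0.0520 / (0.709·0.0520 + 0.021·0.9480) = 0.036868/0.056776 = 0.6494.
Update on result 2 ('flagged'): P(H) ← 0.709·0.6494 / (0.709·0.6494 + 0.021·0.3506) = 0.46040/0.46776 = 0.9843.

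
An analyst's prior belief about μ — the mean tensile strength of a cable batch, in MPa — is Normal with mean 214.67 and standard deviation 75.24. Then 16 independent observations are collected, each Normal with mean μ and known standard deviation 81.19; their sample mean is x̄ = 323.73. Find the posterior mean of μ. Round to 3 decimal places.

With known σ, the Normal prior is conjugate. Weight on the data is w = (n/σ²)/(n/σ² + 1/τ₀²) = 0.00242725/(0.00242725+0.00017665) = 0.93216.
Posterior mean = w·x̄ + (1−w)·μ₀ = 0.93216·323.73 + 0.067839·214.67 = 316.331.

Posterior mean ≈ 316.331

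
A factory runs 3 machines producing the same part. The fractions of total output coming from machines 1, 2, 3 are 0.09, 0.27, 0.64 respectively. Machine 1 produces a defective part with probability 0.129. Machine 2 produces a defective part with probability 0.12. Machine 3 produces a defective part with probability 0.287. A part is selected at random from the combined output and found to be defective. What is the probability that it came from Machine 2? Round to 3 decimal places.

Posterior probability ≈ 0.142

P(defective|M1) = 0.129; P(defective|M2) = 0.12; P(defective|M3) = 0.287.
Prior × likelihood for each source: 0.09·0.129=0.01161, 0.27·0.12=0.03240, 0.64·0.287=0.1837. Summing gives P(defective) = 0.22769.
P(Machine 2 | defective) = 0.03240 / 0.22769 = 0.142.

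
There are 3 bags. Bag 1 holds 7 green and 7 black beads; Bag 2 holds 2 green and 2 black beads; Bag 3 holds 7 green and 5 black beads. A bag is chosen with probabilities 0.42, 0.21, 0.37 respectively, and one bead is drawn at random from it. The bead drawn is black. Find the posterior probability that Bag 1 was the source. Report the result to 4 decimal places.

Tabulate prior·likelihood by source: [1] prior 0.42, lik 0.5, product 0.2100; [2] prior 0.21, lik 0.5, product 0.1050; [3] prior 0.37, lik 0.4167, product 0.1542.
Normalizing constant = 0.46917; the posterior for Bag 1 is its product over the sum, 0.2100/0.46917 = 0.4476.

Posterior probability ≈ 0.4476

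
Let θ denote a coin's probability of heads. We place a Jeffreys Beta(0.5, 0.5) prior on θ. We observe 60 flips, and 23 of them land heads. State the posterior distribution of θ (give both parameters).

The binomial likelihood is conjugate to the Beta prior: with 23 successes and 37 failures, the posterior is Beta(0.5+23, 0.5+37) = Beta(23.5, 37.5).

Posterior: Beta(23.5, 37.5)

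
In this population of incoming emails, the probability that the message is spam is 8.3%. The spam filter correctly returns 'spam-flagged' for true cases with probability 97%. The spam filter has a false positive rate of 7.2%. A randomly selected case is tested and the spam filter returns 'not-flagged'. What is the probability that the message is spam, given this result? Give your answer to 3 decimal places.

Write H for 'the message is spam'. Prior odds H:¬H = 0.083/0.917 = 0.090513. For the 'not-flagged' outcome, the likelihood ratio is 0.03/0.928 = 0.032328.
Posterior odds = 0.090513 × 0.032328 = 0.0029261, so P(H|E) = 0.0029261/(1+0.0029261) = 0.003.

P(H | E) ≈ 0.003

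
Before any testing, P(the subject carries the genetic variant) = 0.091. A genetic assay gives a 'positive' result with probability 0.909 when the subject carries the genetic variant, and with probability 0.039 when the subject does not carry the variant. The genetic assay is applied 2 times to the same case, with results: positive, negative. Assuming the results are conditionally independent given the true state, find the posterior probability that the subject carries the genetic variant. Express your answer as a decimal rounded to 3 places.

Posterior P(H) ≈ 0.181

Let H be the event that the subject carries the genetic variant; start with P(H) = 0.091. P('positive'|H) = 0.909, P('positive'|¬H) = 0.039.
Update on result 1 ('positive'): P(H) ← 0.909·0.0910 / (0.909·0.0910 + 0.039·0.9090) = 0.082719/0.11817 = 0.7000.
Update on result 2 ('negative'): P(H) ← 0.091·0.7000 / (0.091·0.7000 + 0.961·0.3000) = 0.063700/0.35200 = 0.1810.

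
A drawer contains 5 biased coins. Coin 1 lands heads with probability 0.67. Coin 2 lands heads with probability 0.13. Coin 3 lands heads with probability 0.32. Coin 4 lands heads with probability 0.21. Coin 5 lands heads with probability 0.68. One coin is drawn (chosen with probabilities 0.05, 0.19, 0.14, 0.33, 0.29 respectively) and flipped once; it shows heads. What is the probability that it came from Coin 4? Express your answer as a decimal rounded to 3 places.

Posterior probability ≈ 0.188

P(heads|C1) = 0.67; P(heads|C2) = 0.13; P(heads|C3) = 0.32; P(heads|C4) = 0.21; P(heads|C5) = 0.68.
Prior × likelihood for each source: 0.05·0.67=0.03350, 0.19·0.13=0.02470, 0.14·0.32=0.04480, 0.33·0.21=0.06930, 0.29·0.68=0.1972. Summing gives P(heads) = 0.36950.
P(Coin 4 | heads) = 0.06930 / 0.36950 = 0.188.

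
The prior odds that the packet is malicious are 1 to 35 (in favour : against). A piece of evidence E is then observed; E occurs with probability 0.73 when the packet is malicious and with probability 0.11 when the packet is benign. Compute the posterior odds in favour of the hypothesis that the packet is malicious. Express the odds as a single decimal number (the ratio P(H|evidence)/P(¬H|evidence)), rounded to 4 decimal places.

Prior odds = 1/35 = 0.028571. In log-odds, ln(0.028571) = -3.5553.
Add log likelihood ratio: ln(6.6364) = 1.8926.
Posterior log-odds = -1.6628, so posterior odds = exp(-1.6628) = 0.18961.

Posterior odds ≈ 0.1896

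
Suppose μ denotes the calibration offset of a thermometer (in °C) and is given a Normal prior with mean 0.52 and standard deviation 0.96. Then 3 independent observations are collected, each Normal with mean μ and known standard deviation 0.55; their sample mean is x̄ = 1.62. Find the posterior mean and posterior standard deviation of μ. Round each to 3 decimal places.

Prior precision 1/τ₀² = 1/0.96² = 1.08507; data precision n/σ² = 3/0.55² = 9.91736.
Posterior precision = 1.08507 + 9.91736 = 11.0024, giving posterior SD = 1/√11.0024 = 0.301.
Posterior mean = (1.08507·0.52 + 9.91736·1.62) / 11.0024 = 1.512.

Posterior mean ≈ 1.512; posterior SD ≈ 0.301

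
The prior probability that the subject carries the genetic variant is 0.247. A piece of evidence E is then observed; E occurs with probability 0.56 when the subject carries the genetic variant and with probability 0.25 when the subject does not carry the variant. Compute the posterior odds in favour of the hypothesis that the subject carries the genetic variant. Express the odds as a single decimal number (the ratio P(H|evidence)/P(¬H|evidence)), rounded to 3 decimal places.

Prior odds = 0.247/(1−0.247) = 0.32802. In log-odds, ln(0.32802) = -1.1147.
Add log likelihood ratio: ln(2.2400) = 0.80648.
Posterior log-odds = -0.30820, so posterior odds = exp(-0.30820) = 0.73477.

Posterior odds ≈ 0.735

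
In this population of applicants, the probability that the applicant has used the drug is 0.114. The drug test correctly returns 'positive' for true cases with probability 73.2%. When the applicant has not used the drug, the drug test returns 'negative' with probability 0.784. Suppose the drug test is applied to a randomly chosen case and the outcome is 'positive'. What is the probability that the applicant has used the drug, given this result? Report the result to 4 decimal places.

Let H be the event that the applicant has used the drug. P(H) = 0.114, so P(¬H) = 0.886. With E the 'positive' result, P(E|H) = 0.732 and P(E|¬H) = 0.216.
P(E) = 0.732·0.114 + 0.216·0.886 = 0.083448 + 0.19138 = 0.27482.
By Bayes' theorem, P(H|E) = 0.083448 / 0.27482 = 0.3036.

P(H | E) ≈ 0.3036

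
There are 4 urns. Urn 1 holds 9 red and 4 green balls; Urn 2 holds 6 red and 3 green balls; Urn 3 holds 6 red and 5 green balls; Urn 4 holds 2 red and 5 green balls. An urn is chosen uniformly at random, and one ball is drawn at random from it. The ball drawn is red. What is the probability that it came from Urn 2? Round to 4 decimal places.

Posterior probability ≈ 0.3044

P(red|Urn 1) = 0.6923; P(red|Urn 2) = 0.6667; P(red|Urn 3) = 0.5455; P(red|Urn 4) = 0.2857.
Prior × likelihood for each source: 0.25·0.6923=0.1731, 0.25·0.6667=0.1667, 0.25·0.5455=0.1364, 0.25·0.2857=0.07143. Summing gives P(red) = 0.54754.
P(Urn 2 | red) = 0.1667 / 0.54754 = 0.3044.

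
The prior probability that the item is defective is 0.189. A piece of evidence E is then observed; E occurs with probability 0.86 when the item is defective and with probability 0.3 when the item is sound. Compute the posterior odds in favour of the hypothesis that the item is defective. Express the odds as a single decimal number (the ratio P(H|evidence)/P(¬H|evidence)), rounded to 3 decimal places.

Prior odds = 0.189/(1−0.189) = 0.23305. In log-odds, ln(0.23305) = -1.4565.
Add log likelihood ratio: ln(2.8667) = 1.0531.
Posterior log-odds = -0.40337, so posterior odds = exp(-0.40337) = 0.66806.

Posterior odds ≈ 0.668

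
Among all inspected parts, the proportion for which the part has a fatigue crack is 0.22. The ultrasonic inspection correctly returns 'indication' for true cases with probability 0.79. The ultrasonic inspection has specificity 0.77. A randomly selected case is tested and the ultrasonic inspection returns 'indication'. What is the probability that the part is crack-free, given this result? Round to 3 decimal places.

P(¬H | E) ≈ 0.508

Write H for 'the part has a fatigue crack'. Prior odds H:¬H = 0.22/0.78 = 0.28205. For the 'indication' outcome, the likelihood ratio is 0.79/0.23 = 3.4348.
Posterior odds = 0.28205 × 3.4348 = 0.96878, so P(H|E) = 0.96878/(1+0.96878) = 0.492. Then P(¬H|E) = 1 − 0.492 = 0.508.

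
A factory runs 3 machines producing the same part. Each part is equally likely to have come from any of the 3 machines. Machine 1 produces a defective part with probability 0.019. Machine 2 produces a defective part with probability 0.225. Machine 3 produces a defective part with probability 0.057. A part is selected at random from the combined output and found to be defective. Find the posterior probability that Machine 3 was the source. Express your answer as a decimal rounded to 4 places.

Tabulate prior·likelihood by source: [1] prior 0.333333, lik 0.019, product 0.006333; [2] prior 0.333333, lik 0.225, product 0.07500; [3] prior 0.333333, lik 0.057, product 0.01900.
Normalizing constant = 0.10033; the posterior for Machine 3 is its product over the sum, 0.01900/0.10033 = 0.1894.

Posterior probability ≈ 0.1894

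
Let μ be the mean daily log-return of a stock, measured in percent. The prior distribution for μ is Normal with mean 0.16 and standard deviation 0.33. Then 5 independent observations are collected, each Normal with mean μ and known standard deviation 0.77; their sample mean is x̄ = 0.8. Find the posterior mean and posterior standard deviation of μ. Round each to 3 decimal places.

Prior precision 1/τ₀² = 1/0.33² = 9.18274; data precision n/σ² = 5/0.77² = 8.43313.
Posterior precision = 9.18274 + 8.43313 = 17.6159, giving posterior SD = 1/√17.6159 = 0.238.
Posterior mean = (9.18274·0.16 + 8.43313·0.8) / 17.6159 = 0.466.

Posterior mean ≈ 0.466; posterior SD ≈ 0.238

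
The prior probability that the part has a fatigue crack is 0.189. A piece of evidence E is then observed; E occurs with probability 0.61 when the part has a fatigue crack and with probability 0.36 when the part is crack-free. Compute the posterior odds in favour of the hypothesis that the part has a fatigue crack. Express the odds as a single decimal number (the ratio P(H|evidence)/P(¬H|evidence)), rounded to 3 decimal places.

Prior odds = 0.189/(1−0.189) = 0.23305. In log-odds, ln(0.23305) = -1.4565.
Add log likelihood ratio: ln(1.6944) = 0.52735.
Posterior log-odds = -0.92917, so posterior odds = exp(-0.92917) = 0.39488.

Posterior odds ≈ 0.395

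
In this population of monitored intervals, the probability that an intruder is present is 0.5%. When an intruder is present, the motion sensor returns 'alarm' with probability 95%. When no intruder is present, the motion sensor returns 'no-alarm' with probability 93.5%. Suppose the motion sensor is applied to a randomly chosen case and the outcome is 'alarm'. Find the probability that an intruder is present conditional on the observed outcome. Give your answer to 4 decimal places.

Write H for 'an intruder is present'. Prior odds H:¬H = 0.005/0.995 = 0.0050251. For the 'alarm' outcome, the likelihood ratio is 0.95/0.065 = 14.615.
Posterior odds = 0.0050251 × 14.615 = 0.073444, so P(H|E) = 0.073444/(1+0.073444) = 0.0684.

P(H | E) ≈ 0.0684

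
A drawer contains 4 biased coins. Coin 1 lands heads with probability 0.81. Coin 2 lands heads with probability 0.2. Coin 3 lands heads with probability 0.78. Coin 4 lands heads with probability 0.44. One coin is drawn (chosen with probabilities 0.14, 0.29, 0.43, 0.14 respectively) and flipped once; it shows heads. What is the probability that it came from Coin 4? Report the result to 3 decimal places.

Posterior probability ≈ 0.108

Tabulate prior·likelihood by source: [1] prior 0.14, lik 0.81, product 0.1134; [2] prior 0.29, lik 0.2, product 0.05800; [3] prior 0.43, lik 0.78, product 0.3354; [4] prior 0.14, lik 0.44, product 0.06160.
Normalizing constant = 0.56840; the posterior for Coin 4 is its product over the sum, 0.06160/0.56840 = 0.108.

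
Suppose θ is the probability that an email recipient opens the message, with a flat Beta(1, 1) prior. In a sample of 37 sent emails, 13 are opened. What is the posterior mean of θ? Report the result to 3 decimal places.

Posterior mean ≈ 0.359

Observing 13 successes and 24 failures updates Beta(1, 1) by adding the success and failure counts to the two shape parameters: α = 1+13 = 14, β = 1+24 = 25.
E[θ | data] = 14/(14+25) = 0.359.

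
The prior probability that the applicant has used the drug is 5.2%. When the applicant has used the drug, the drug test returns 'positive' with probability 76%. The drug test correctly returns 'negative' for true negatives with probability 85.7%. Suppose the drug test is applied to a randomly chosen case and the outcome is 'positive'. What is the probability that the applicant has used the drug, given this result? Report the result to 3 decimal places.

P(H | E) ≈ 0.226

Write H for 'the applicant has used the drug'. Prior odds H:¬H = 0.052/0.948 = 0.054852. For the 'positive' outcome, the likelihood ratio is 0.76/0.143 = 5.3147.
Posterior odds = 0.054852 × 5.3147 = 0.29152, so P(H|E) = 0.29152/(1+0.29152) = 0.226.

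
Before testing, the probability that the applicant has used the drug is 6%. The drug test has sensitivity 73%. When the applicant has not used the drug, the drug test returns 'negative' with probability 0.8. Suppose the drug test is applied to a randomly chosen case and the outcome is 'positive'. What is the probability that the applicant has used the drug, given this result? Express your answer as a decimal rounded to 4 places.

P(H | E) ≈ 0.1890

Let H be the event that the applicant has used the drug. P(H) = 0.06, so P(¬H) = 0.94. With E the 'positive' result, P(E|H) = 0.73 and P(E|¬H) = 0.2.
P(E) = 0.73·0.06 + 0.2·0.94 = 0.043800 + 0.18800 = 0.23180.
By Bayes' theorem, P(H|E) = 0.043800 / 0.23180 = 0.1890.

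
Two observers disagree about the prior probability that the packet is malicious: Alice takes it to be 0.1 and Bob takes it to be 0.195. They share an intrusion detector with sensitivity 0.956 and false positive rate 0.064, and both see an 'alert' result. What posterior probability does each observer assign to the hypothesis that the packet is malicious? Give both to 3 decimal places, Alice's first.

The likelihood ratio for an 'alert' result is 0.956/0.064 = 14.937.
Alice: prior odds 0.1/0.9 = 0.11111; posterior odds 1.6597; posterior probability 0.624.
Bob: prior odds 0.195/0.805 = 0.24224; posterior odds 3.6184; posterior probability 0.783.

Alice: 0.624; Bob: 0.783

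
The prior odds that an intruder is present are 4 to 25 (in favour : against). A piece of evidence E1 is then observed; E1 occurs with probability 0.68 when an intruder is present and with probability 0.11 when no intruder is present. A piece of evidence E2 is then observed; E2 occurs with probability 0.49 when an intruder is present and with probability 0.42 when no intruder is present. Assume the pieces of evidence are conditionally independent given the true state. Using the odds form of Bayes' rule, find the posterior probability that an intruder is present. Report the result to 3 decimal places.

Posterior probability ≈ 0.536

Prior odds = 4/25 = 0.16000. In log-odds, ln(0.16000) = -1.8326.
Add log likelihood ratios: ln(6.1818) + ln(1.1667) = 1.9758.
Posterior log-odds = 0.14318, so posterior odds = exp(0.14318) = 1.1539. Converting, P(H|E) = 1.1539/2.1539 = 0.536.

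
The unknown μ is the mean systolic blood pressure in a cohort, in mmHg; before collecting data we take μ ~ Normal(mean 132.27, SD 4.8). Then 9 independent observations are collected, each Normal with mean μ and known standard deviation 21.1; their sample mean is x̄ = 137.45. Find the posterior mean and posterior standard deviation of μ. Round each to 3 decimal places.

Posterior mean ≈ 133.916; posterior SD ≈ 3.965

Prior precision 1/τ₀² = 1/4.8² = 0.0434028; data precision n/σ² = 9/21.1² = 0.0202152.
Posterior precision = 0.0434028 + 0.0202152 = 0.0636180, giving posterior SD = 1/√0.0636180 = 3.965.
Posterior mean = (0.0434028·132.27 + 0.0202152·137.45) / 0.0636180 = 133.916.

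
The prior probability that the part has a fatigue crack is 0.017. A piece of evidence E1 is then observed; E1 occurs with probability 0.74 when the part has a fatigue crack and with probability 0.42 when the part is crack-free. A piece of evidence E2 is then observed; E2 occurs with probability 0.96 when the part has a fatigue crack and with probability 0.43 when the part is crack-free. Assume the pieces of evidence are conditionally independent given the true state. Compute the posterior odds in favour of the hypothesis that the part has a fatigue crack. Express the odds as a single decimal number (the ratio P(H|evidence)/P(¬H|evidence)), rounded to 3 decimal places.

Prior odds = 0.017/(1−0.017) = 0.017294.
Likelihood ratio for E1 = 0.74/0.42 = 1.7619.
Likelihood ratio for E2 = 0.96/0.43 = 2.2326.
Posterior odds = prior odds × LR₁ × LR₂ = 0.068027.

Posterior odds ≈ 0.068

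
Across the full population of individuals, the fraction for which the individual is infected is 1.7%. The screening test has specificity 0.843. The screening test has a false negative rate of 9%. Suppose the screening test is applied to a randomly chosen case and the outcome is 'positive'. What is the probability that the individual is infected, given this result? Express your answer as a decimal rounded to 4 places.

P(H | E) ≈ 0.0911

Let H be the event that the individual is infected. P(H) = 0.017, so P(¬H) = 0.983. With E the 'positive' result, P(E|H) = 0.91 and P(E|¬H) = 0.157.
P(E) = 0.91·0.017 + 0.157·0.983 = 0.015470 + 0.15433 = 0.16980.
By Bayes' theorem, P(H|E) = 0.015470 / 0.16980 = 0.0911.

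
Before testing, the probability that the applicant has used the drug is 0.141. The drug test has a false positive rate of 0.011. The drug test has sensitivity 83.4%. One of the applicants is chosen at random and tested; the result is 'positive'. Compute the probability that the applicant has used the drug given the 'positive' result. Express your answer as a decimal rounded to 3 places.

P(H | E) ≈ 0.926

Let H be the event that the applicant has used the drug. P(H) = 0.141, so P(¬H) = 0.859. With E the 'positive' result, P(E|H) = 0.834 and P(E|¬H) = 0.011.
P(E) = 0.834·0.141 + 0.011·0.859 = 0.11759 + 0.0094490 = 0.12704.
By Bayes' theorem, P(H|E) = 0.11759 / 0.12704 = 0.926.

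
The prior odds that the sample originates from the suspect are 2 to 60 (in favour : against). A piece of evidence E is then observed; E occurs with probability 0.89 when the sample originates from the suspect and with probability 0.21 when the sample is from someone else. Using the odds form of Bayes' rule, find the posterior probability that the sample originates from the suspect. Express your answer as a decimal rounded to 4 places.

Posterior probability ≈ 0.1238

Prior odds = 2/60 = 0.033333. In log-odds, ln(0.033333) = -3.4012.
Add log likelihood ratio: ln(4.2381) = 1.4441.
Posterior log-odds = -1.9571, so posterior odds = exp(-1.9571) = 0.14127. Converting, P(H|E) = 0.14127/1.1413 = 0.1238.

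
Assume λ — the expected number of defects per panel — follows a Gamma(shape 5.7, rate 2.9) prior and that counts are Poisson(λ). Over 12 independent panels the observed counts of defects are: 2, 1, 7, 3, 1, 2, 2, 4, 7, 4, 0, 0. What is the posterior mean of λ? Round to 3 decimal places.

Posterior mean ≈ 2.597

The Poisson likelihood adds the total count to the shape and the number of exposure periods to the rate. Here ∑xᵢ = 33 and n = 12, so shape 5.7→38.7 and rate 2.9→14.9.
Posterior mean = shape/rate = 38.7/14.9 = 2.597.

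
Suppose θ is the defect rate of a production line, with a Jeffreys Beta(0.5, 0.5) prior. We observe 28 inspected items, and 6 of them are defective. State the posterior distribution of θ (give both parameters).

The binomial likelihood is conjugate to the Beta prior: with 6 successes and 22 failures, the posterior is Beta(0.5+6, 0.5+22) = Beta(6.5, 22.5).

Posterior: Beta(6.5, 22.5)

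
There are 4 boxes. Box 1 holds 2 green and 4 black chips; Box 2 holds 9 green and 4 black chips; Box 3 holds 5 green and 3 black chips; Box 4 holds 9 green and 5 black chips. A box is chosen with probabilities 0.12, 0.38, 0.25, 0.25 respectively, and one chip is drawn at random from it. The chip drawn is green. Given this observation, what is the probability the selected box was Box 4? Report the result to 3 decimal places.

Posterior probability ≈ 0.259

P(green|Box 1) = 0.3333; P(green|Box 2) = 0.6923; P(green|Box 3) = 0.625; P(green|Box 4) = 0.6429.
Prior × likelihood for each source: 0.12·0.3333=0.04000, 0.38·0.6923=0.2631, 0.25·0.625=0.1562, 0.25·0.6429=0.1607. Summing gives P(green) = 0.62004.
P(Box 4 | green) = 0.1607 / 0.62004 = 0.259.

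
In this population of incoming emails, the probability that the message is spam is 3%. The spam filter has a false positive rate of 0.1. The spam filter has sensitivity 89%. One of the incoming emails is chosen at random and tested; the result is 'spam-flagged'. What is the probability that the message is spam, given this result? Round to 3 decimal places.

P(H | E) ≈ 0.216

Write H for 'the message is spam'. Prior odds H:¬H = 0.03/0.97 = 0.030928. For the 'spam-flagged' outcome, the likelihood ratio is 0.89/0.1 = 8.9000.
Posterior odds = 0.030928 × 8.9000 = 0.27526, so P(H|E) = 0.27526/(1+0.27526) = 0.216.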